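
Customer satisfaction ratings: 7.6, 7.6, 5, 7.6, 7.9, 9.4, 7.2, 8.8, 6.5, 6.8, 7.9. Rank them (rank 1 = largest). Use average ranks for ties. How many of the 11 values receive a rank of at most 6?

Sorted (descending): 9.4, 8.8, 7.9, 7.9, 7.6, 7.6, 7.6, 7.2, 6.8, 6.5, 5
The 2 values of 7.9 occupy positions 3–4 → average rank (3+4)/2 = 3.5.
The 3 values of 7.6 occupy positions 5–7 → average rank 6.
Ranks ≤ 6: {1, 2, 3.5, 3.5, 6, 6, 6} → 7 values.

7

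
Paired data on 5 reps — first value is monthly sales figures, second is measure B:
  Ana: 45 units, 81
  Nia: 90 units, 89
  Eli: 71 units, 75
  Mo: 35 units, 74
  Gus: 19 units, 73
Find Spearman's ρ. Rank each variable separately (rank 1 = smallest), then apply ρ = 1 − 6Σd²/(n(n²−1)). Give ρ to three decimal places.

0.900

Ranks of variable 1: 3, 5, 4, 2, 1
Ranks of variable 2: 4, 5, 3, 2, 1
d = r₁ − r₂: -1, 0, 1, 0, 0
d²: 1, 0, 1, 0, 0; Σd² = 2
ρ = 1 − 6·2/(5·24) = 1 − 12/120 = 0.900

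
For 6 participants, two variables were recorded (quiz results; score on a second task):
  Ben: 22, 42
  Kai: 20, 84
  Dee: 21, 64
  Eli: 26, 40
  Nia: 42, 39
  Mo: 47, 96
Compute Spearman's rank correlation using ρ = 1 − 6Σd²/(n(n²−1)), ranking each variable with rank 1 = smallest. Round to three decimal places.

Ranks of variable 1: 3, 1, 2, 4, 5, 6
Ranks of variable 2: 3, 5, 4, 2, 1, 6
d = r₁ − r₂: 0, -4, -2, 2, 4, 0
d²: 0, 16, 4, 4, 16, 0; Σd² = 40
ρ = 1 − 6·40/(6·35) = 1 − 240/210 = -0.143

-0.143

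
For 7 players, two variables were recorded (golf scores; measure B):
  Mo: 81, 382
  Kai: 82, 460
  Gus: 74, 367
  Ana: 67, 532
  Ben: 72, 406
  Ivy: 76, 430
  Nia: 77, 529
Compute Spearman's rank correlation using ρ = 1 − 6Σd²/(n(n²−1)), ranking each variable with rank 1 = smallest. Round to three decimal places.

-0.107

Ranks of variable 1: 6, 7, 3, 1, 2, 4, 5
Ranks of variable 2: 2, 5, 1, 7, 3, 4, 6
d = r₁ − r₂: 4, 2, 2, -6, -1, 0, -1
d²: 16, 4, 4, 36, 1, 0, 1; Σd² = 62
ρ = 1 − 6·62/(7·48) = 1 − 372/336 = -0.107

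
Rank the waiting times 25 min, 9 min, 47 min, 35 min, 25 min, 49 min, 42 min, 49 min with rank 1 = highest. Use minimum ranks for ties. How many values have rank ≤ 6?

Sorted (descending): 49, 49, 47, 42, 35, 25, 25, 9
The 2 values of 49 occupy positions 1–2 → each gets rank 1.
The 2 values of 25 occupy positions 6–7 → each gets rank 6.
Ranks ≤ 6: {1, 1, 3, 4, 5, 6, 6} → 7 values.

7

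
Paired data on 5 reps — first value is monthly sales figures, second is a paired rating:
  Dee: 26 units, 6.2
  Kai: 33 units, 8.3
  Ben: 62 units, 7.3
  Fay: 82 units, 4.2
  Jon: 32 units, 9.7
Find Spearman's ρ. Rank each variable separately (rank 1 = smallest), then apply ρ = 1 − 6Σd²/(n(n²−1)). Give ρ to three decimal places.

Ranks of variable 1: 1, 3, 4, 5, 2
Ranks of variable 2: 2, 4, 3, 1, 5
d = r₁ − r₂: -1, -1, 1, 4, -3
d²: 1, 1, 1, 16, 9; Σd² = 28
ρ = 1 − 6·28/(5·24) = 1 − 168/120 = -0.400

-0.400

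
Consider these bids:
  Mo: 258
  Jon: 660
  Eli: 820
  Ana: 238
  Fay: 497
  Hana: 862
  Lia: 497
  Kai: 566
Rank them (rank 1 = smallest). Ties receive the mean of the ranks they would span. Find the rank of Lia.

Sorted (ascending): 238, 258, 497, 497, 566, 660, 820, 862
The 2 values of 497 occupy positions 3–4 → average rank (3+4)/2 = 3.5.
Lia has value 497 → rank 3.5.

3.5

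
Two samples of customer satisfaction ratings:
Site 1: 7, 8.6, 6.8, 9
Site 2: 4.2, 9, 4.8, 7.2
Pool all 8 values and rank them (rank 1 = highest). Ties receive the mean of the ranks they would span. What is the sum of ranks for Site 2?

Sorted (descending): 9, 9, 8.6, 7.2, 7, 6.8, 4.8, 4.2
The 2 values of 9 occupy positions 1–2 → average rank (1+2)/2 = 1.5.
Site 2 values → pooled ranks: 4.2→8, 9→1.5, 4.8→7, 7.2→4
Rank sum = 8 + 1.5 + 7 + 4 = 20.5

20.5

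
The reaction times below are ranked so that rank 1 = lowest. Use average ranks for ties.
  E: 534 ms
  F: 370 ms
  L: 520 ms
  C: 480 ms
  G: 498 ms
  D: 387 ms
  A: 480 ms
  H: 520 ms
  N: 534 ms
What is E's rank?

Sorted (ascending): 370, 387, 480, 480, 498, 520, 520, 534, 534
The 2 values of 480 occupy positions 3–4 → average rank (3+4)/2 = 3.5.
The 2 values of 520 occupy positions 6–7 → average rank (6+7)/2 = 6.5.
The 2 values of 534 occupy positions 8–9 → average rank (8+9)/2 = 8.5.
E has value 534 ms → rank 8.5.

8.5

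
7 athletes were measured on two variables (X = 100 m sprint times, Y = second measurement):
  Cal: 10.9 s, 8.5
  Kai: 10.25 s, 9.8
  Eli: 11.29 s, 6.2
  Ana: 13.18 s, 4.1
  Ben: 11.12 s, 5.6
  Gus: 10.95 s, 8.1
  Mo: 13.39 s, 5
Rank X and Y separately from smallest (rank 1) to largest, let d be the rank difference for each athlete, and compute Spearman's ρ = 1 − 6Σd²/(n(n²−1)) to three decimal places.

-0.929

Ranks of variable 1: 2, 1, 5, 6, 4, 3, 7
Ranks of variable 2: 6, 7, 4, 1, 3, 5, 2
d = r₁ − r₂: -4, -6, 1, 5, 1, -2, 5
d²: 16, 36, 1, 25, 1, 4, 25; Σd² = 108
ρ = 1 − 6·108/(7·48) = 1 − 648/336 = -0.929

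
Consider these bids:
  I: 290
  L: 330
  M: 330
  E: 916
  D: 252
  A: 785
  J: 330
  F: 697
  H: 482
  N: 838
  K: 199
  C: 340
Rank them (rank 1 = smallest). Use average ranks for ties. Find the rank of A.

Sorted (ascending): 199, 252, 290, 330, 330, 330, 340, 482, 697, 785, 838, 916
The 3 values of 330 occupy positions 4–6 → average rank 5.
A has value 785 → rank 10.

10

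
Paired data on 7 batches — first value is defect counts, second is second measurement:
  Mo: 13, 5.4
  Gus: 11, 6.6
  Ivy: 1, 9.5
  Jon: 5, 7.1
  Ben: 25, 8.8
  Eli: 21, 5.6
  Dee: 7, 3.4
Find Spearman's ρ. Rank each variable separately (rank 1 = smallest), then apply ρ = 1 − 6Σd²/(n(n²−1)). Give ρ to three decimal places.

-0.214

Ranks of variable 1: 5, 4, 1, 2, 7, 6, 3
Ranks of variable 2: 2, 4, 7, 5, 6, 3, 1
d = r₁ − r₂: 3, 0, -6, -3, 1, 3, 2
d²: 9, 0, 36, 9, 1, 9, 4; Σd² = 68
ρ = 1 − 6·68/(7·48) = 1 − 408/336 = -0.214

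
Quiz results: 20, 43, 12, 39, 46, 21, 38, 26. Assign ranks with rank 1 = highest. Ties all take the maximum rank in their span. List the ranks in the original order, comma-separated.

7, 2, 8, 3, 1, 6, 4, 5

Sorted (descending): 46, 43, 39, 38, 26, 21, 20, 12
No ties — each value takes its position as its rank.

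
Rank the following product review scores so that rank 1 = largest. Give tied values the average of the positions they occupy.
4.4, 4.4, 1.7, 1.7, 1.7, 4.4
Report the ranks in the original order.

2, 2, 5, 5, 5, 2

Sorted (descending): 4.4, 4.4, 4.4, 1.7, 1.7, 1.7
The 3 values of 4.4 occupy positions 1–3 → average rank 2.
The 3 values of 1.7 occupy positions 4–6 → average rank 5.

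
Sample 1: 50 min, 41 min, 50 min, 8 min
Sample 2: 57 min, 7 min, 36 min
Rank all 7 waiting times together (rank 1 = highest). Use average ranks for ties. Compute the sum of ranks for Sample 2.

13

Sorted (descending): 57, 50, 50, 41, 36, 8, 7
The 2 values of 50 occupy positions 2–3 → average rank (2+3)/2 = 2.5.
Sample 2 values → pooled ranks: 57→1, 7→7, 36→5
Rank sum = 1 + 7 + 5 = 13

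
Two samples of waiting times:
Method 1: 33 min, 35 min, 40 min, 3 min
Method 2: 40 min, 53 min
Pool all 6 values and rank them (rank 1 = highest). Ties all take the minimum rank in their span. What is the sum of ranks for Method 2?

3

Sorted (descending): 53, 40, 40, 35, 33, 3
The 2 values of 40 occupy positions 2–3 → each gets rank 2.
Method 2 values → pooled ranks: 40→2, 53→1
Rank sum = 2 + 1 = 3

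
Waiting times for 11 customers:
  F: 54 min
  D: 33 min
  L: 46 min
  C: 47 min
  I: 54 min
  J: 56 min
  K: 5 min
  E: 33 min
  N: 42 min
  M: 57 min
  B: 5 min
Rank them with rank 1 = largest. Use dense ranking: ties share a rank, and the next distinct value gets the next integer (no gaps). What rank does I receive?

Sorted (descending): 57, 56, 54, 54, 47, 46, 42, 33, 33, 5, 5
The 2 values of 54 share dense rank 3.
The 2 values of 33 share dense rank 7.
The 2 values of 5 share dense rank 8.
Remaining distinct values take the next consecutive integers.
I has value 54 min → rank 3.

3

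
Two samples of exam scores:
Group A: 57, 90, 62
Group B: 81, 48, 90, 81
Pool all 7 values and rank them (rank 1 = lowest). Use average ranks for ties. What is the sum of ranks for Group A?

11.5

Sorted (ascending): 48, 57, 62, 81, 81, 90, 90
The 2 values of 81 occupy positions 4–5 → average rank (4+5)/2 = 4.5.
The 2 values of 90 occupy positions 6–7 → average rank (6+7)/2 = 6.5.
Group A values → pooled ranks: 57→2, 90→6.5, 62→3
Rank sum = 2 + 6.5 + 3 = 11.5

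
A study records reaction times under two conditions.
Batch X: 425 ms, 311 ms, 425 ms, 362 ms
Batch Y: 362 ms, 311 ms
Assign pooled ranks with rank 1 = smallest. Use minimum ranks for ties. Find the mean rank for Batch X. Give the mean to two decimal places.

Sorted (ascending): 311, 311, 362, 362, 425, 425
The 2 values of 311 occupy positions 1–2 → each gets rank 1.
The 2 values of 362 occupy positions 3–4 → each gets rank 3.
The 2 values of 425 occupy positions 5–6 → each gets rank 5.
Batch X values → pooled ranks: 425→5, 311→1, 425→5, 362→3
Mean rank = (5 + 1 + 5 + 3) / 4 = 3.50

3.50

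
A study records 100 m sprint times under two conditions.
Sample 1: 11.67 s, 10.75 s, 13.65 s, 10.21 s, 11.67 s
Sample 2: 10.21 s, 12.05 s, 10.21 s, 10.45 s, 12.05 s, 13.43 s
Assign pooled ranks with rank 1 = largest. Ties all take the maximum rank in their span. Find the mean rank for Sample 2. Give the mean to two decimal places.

6.67

Sorted (descending): 13.65, 13.43, 12.05, 12.05, 11.67, 11.67, 10.75, 10.45, 10.21, 10.21, 10.21
The 2 values of 12.05 occupy positions 3–4 → each gets rank 4.
The 2 values of 11.67 occupy positions 5–6 → each gets rank 6.
The 3 values of 10.21 occupy positions 9–11 → each gets rank 11.
Sample 2 values → pooled ranks: 10.21→11, 12.05→4, 10.21→11, 10.45→8, 12.05→4, 13.43→2
Mean rank = (11 + 4 + 11 + 8 + 4 + 2) / 6 = 6.67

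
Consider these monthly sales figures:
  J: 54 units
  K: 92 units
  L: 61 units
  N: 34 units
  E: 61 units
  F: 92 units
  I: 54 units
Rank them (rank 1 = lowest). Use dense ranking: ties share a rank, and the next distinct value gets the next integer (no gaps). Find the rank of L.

3

Sorted (ascending): 34, 54, 54, 61, 61, 92, 92
The 2 values of 54 share dense rank 2.
The 2 values of 61 share dense rank 3.
The 2 values of 92 share dense rank 4.
Remaining distinct values take the next consecutive integers.
L has value 61 units → rank 3.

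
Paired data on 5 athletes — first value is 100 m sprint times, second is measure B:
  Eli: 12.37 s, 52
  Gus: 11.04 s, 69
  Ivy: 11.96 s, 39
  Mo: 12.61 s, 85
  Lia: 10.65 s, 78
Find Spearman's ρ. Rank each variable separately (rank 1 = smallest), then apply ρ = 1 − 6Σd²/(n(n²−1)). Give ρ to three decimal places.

0.100

Ranks of variable 1: 4, 2, 3, 5, 1
Ranks of variable 2: 2, 3, 1, 5, 4
d = r₁ − r₂: 2, -1, 2, 0, -3
d²: 4, 1, 4, 0, 9; Σd² = 18
ρ = 1 − 6·18/(5·24) = 1 − 108/120 = 0.100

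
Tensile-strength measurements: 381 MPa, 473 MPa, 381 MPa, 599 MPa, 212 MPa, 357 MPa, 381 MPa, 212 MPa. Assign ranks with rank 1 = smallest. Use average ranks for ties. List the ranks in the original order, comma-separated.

5, 7, 5, 8, 1.5, 3, 5, 1.5

Sorted (ascending): 212, 212, 357, 381, 381, 381, 473, 599
The 2 values of 212 occupy positions 1–2 → average rank (1+2)/2 = 1.5.
The 3 values of 381 occupy positions 4–6 → average rank 5.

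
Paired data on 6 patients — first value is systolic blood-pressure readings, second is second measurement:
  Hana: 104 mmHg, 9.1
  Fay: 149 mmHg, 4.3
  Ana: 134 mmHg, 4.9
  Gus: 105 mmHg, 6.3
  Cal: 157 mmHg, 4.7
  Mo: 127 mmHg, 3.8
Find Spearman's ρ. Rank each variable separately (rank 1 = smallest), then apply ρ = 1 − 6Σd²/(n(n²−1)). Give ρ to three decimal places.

-0.600

Ranks of variable 1: 1, 5, 4, 2, 6, 3
Ranks of variable 2: 6, 2, 4, 5, 3, 1
d = r₁ − r₂: -5, 3, 0, -3, 3, 2
d²: 25, 9, 0, 9, 9, 4; Σd² = 56
ρ = 1 − 6·56/(6·35) = 1 − 336/210 = -0.600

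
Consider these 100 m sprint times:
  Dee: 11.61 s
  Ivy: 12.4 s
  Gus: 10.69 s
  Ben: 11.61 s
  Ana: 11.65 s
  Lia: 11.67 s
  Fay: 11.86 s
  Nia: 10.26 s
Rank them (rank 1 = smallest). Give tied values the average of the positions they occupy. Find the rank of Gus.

2

Sorted (ascending): 10.26, 10.69, 11.61, 11.61, 11.65, 11.67, 11.86, 12.4
The 2 values of 11.61 occupy positions 3–4 → average rank (3+4)/2 = 3.5.
Gus has value 10.69 s → rank 2.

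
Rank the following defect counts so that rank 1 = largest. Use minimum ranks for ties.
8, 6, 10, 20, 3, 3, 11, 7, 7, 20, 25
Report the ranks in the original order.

Sorted (descending): 25, 20, 20, 11, 10, 8, 7, 7, 6, 3, 3
The 2 values of 20 occupy positions 2–3 → each gets rank 2.
The 2 values of 7 occupy positions 7–8 → each gets rank 7.
The 2 values of 3 occupy positions 10–11 → each gets rank 10.

6, 9, 5, 2, 10, 10, 4, 7, 7, 2, 1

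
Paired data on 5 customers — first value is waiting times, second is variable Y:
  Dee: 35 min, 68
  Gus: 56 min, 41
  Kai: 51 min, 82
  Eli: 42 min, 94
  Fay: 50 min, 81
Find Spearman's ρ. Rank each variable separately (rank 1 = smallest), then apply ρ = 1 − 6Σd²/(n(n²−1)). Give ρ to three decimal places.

-0.300

Ranks of variable 1: 1, 5, 4, 2, 3
Ranks of variable 2: 2, 1, 4, 5, 3
d = r₁ − r₂: -1, 4, 0, -3, 0
d²: 1, 16, 0, 9, 0; Σd² = 26
ρ = 1 − 6·26/(5·24) = 1 − 156/120 = -0.300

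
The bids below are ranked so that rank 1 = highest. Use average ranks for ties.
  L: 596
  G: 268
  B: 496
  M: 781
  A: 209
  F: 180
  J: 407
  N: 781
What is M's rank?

Sorted (descending): 781, 781, 596, 496, 407, 268, 209, 180
The 2 values of 781 occupy positions 1–2 → average rank (1+2)/2 = 1.5.
M has value 781 → rank 1.5.

1.5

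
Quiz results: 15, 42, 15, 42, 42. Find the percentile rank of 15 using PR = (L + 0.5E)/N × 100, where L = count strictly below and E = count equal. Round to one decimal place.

N = 5.
Strictly below 15: 0. Equal to 15: 2.
PR = (0 + 0.5·2)/5 × 100 = 20.0

20.0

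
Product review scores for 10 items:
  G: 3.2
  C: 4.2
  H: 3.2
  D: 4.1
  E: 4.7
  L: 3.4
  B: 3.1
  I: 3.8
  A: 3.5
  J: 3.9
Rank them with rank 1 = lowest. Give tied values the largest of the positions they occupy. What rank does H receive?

Sorted (ascending): 3.1, 3.2, 3.2, 3.4, 3.5, 3.8, 3.9, 4.1, 4.2, 4.7
The 2 values of 3.2 occupy positions 2–3 → each gets rank 3.
H has value 3.2 → rank 3.

3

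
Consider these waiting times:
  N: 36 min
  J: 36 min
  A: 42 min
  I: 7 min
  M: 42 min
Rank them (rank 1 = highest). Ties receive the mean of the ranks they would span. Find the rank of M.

1.5

Sorted (descending): 42, 42, 36, 36, 7
The 2 values of 42 occupy positions 1–2 → average rank (1+2)/2 = 1.5.
The 2 values of 36 occupy positions 3–4 → average rank (3+4)/2 = 3.5.
M has value 42 min → rank 1.5.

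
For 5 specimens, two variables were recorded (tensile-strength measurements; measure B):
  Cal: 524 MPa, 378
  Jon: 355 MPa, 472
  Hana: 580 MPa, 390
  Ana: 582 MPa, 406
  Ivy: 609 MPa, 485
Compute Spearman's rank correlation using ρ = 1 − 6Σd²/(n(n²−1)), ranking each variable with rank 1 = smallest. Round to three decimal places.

Ranks of variable 1: 2, 1, 3, 4, 5
Ranks of variable 2: 1, 4, 2, 3, 5
d = r₁ − r₂: 1, -3, 1, 1, 0
d²: 1, 9, 1, 1, 0; Σd² = 12
ρ = 1 − 6·12/(5·24) = 1 − 72/120 = 0.400

0.400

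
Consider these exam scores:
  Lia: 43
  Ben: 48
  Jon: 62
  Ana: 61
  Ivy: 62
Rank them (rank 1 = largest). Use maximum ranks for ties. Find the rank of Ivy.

Sorted (descending): 62, 62, 61, 48, 43
The 2 values of 62 occupy positions 1–2 → each gets rank 2.
Ivy has value 62 → rank 2.

2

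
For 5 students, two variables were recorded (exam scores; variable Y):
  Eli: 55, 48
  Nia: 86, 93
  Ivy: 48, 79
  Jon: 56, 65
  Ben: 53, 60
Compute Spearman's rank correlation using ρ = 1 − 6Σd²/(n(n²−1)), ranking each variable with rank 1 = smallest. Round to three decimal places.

0.300

Ranks of variable 1: 3, 5, 1, 4, 2
Ranks of variable 2: 1, 5, 4, 3, 2
d = r₁ − r₂: 2, 0, -3, 1, 0
d²: 4, 0, 9, 1, 0; Σd² = 14
ρ = 1 − 6·14/(5·24) = 1 − 84/120 = 0.300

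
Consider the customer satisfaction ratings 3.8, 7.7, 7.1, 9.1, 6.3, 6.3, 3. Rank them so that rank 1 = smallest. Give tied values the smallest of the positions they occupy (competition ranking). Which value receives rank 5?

Sorted (ascending): 3, 3.8, 6.3, 6.3, 7.1, 7.7, 9.1
The 2 values of 6.3 occupy positions 3–4 → each gets rank 3.
Rank 5 → value 7.1.

7.1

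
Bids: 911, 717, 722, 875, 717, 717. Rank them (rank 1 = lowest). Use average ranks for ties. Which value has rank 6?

Sorted (ascending): 717, 717, 717, 722, 875, 911
The 3 values of 717 occupy positions 1–3 → average rank 2.
Rank 6 → value 911.

911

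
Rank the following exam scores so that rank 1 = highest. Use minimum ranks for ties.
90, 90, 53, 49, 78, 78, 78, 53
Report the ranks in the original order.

1, 1, 6, 8, 3, 3, 3, 6

Sorted (descending): 90, 90, 78, 78, 78, 53, 53, 49
The 2 values of 90 occupy positions 1–2 → each gets rank 1.
The 3 values of 78 occupy positions 3–5 → each gets rank 3.
The 2 values of 53 occupy positions 6–7 → each gets rank 6.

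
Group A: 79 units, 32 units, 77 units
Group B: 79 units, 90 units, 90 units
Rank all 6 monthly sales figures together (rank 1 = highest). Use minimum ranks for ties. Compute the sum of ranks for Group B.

5

Sorted (descending): 90, 90, 79, 79, 77, 32
The 2 values of 90 occupy positions 1–2 → each gets rank 1.
The 2 values of 79 occupy positions 3–4 → each gets rank 3.
Group B values → pooled ranks: 79→3, 90→1, 90→1
Rank sum = 3 + 1 + 1 = 5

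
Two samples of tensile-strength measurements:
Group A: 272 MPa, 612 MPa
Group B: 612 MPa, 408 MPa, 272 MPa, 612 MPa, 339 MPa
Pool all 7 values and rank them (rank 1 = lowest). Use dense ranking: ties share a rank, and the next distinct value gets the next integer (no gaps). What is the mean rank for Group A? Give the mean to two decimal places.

Sorted (ascending): 272, 272, 339, 408, 612, 612, 612
The 2 values of 272 share dense rank 1.
The 3 values of 612 share dense rank 4.
Remaining distinct values take the next consecutive integers.
Group A values → pooled ranks: 272→1, 612→4
Mean rank = (1 + 4) / 2 = 2.50

2.50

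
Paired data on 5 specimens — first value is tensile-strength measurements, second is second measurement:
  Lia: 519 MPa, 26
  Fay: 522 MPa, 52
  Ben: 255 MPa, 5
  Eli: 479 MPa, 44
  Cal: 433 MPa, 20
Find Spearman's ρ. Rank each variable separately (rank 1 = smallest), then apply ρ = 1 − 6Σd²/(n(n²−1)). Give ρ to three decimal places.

Ranks of variable 1: 4, 5, 1, 3, 2
Ranks of variable 2: 3, 5, 1, 4, 2
d = r₁ − r₂: 1, 0, 0, -1, 0
d²: 1, 0, 0, 1, 0; Σd² = 2
ρ = 1 − 6·2/(5·24) = 1 − 12/120 = 0.900

0.900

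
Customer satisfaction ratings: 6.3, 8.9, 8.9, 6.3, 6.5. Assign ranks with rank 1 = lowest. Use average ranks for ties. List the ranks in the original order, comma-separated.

Sorted (ascending): 6.3, 6.3, 6.5, 8.9, 8.9
The 2 values of 6.3 occupy positions 1–2 → average rank (1+2)/2 = 1.5.
The 2 values of 8.9 occupy positions 4–5 → average rank (4+5)/2 = 4.5.

1.5, 4.5, 4.5, 1.5, 3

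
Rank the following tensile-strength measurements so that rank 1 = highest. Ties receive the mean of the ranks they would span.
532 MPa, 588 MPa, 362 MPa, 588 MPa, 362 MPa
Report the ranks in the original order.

Sorted (descending): 588, 588, 532, 362, 362
The 2 values of 588 occupy positions 1–2 → average rank (1+2)/2 = 1.5.
The 2 values of 362 occupy positions 4–5 → average rank (4+5)/2 = 4.5.

3, 1.5, 4.5, 1.5, 4.5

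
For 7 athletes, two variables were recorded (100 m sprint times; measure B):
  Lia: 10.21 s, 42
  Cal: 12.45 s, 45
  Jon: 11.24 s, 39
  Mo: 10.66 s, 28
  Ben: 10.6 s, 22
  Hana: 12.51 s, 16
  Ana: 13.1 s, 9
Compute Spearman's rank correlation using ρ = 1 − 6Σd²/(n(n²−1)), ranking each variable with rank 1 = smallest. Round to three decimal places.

Ranks of variable 1: 1, 5, 4, 3, 2, 6, 7
Ranks of variable 2: 6, 7, 5, 4, 3, 2, 1
d = r₁ − r₂: -5, -2, -1, -1, -1, 4, 6
d²: 25, 4, 1, 1, 1, 16, 36; Σd² = 84
ρ = 1 − 6·84/(7·48) = 1 − 504/336 = -0.500

-0.500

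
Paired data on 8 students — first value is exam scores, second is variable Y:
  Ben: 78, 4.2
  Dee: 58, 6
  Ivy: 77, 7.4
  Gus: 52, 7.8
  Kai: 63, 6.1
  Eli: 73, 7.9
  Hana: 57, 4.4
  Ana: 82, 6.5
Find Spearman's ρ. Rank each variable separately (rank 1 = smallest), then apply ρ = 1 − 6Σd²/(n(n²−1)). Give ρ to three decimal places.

-0.071

Ranks of variable 1: 7, 3, 6, 1, 4, 5, 2, 8
Ranks of variable 2: 1, 3, 6, 7, 4, 8, 2, 5
d = r₁ − r₂: 6, 0, 0, -6, 0, -3, 0, 3
d²: 36, 0, 0, 36, 0, 9, 0, 9; Σd² = 90
ρ = 1 − 6·90/(8·63) = 1 − 540/504 = -0.071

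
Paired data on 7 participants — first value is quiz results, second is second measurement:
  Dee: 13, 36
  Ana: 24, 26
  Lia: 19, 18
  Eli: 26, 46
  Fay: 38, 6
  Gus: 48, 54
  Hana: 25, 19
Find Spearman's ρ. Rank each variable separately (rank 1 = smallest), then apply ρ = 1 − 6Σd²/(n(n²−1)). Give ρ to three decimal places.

0.214

Ranks of variable 1: 1, 3, 2, 5, 6, 7, 4
Ranks of variable 2: 5, 4, 2, 6, 1, 7, 3
d = r₁ − r₂: -4, -1, 0, -1, 5, 0, 1
d²: 16, 1, 0, 1, 25, 0, 1; Σd² = 44
ρ = 1 − 6·44/(7·48) = 1 − 264/336 = 0.214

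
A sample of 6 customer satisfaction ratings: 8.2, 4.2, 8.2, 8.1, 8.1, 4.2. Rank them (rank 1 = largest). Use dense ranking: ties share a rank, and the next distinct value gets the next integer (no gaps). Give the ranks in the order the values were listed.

Sorted (descending): 8.2, 8.2, 8.1, 8.1, 4.2, 4.2
The 2 values of 8.2 share dense rank 1.
The 2 values of 8.1 share dense rank 2.
The 2 values of 4.2 share dense rank 3.

1, 3, 1, 2, 2, 3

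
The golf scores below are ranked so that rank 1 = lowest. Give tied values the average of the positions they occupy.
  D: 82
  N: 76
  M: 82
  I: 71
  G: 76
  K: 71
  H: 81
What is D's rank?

6.5

Sorted (ascending): 71, 71, 76, 76, 81, 82, 82
The 2 values of 71 occupy positions 1–2 → average rank (1+2)/2 = 1.5.
The 2 values of 76 occupy positions 3–4 → average rank (3+4)/2 = 3.5.
The 2 values of 82 occupy positions 6–7 → average rank (6+7)/2 = 6.5.
D has value 82 → rank 6.5.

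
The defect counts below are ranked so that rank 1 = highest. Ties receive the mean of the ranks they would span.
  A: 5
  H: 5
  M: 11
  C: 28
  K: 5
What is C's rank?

1

Sorted (descending): 28, 11, 5, 5, 5
The 3 values of 5 occupy positions 3–5 → average rank 4.
C has value 28 → rank 1.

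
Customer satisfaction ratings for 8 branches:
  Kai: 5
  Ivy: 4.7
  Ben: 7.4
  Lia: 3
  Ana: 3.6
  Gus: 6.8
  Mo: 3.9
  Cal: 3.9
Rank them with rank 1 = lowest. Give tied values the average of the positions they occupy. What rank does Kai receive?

Sorted (ascending): 3, 3.6, 3.9, 3.9, 4.7, 5, 6.8, 7.4
The 2 values of 3.9 occupy positions 3–4 → average rank (3+4)/2 = 3.5.
Kai has value 5 → rank 6.

6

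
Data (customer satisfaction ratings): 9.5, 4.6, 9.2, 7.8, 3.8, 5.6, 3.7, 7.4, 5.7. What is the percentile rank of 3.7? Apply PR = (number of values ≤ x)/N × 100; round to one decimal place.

11.1

N = 9.
Strictly below 3.7: 0. Equal to 3.7: 1.
PR = 1/9 × 100 = 11.1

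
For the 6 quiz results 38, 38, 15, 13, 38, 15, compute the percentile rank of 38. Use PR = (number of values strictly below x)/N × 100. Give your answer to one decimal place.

50.0

N = 6.
Strictly below 38: 3. Equal to 38: 3.
PR = 3/6 × 100 = 50.0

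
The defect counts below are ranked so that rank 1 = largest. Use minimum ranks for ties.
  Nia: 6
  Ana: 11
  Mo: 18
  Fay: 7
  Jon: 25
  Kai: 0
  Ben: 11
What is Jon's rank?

1

Sorted (descending): 25, 18, 11, 11, 7, 6, 0
The 2 values of 11 occupy positions 3–4 → each gets rank 3.
Jon has value 25 → rank 1.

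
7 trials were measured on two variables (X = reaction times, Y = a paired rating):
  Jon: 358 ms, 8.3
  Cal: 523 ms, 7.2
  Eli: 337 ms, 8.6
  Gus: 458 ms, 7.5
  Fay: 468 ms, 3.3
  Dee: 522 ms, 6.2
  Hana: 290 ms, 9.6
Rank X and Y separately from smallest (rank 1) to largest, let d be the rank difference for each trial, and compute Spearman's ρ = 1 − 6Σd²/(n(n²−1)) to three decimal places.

Ranks of variable 1: 3, 7, 2, 4, 5, 6, 1
Ranks of variable 2: 5, 3, 6, 4, 1, 2, 7
d = r₁ − r₂: -2, 4, -4, 0, 4, 4, -6
d²: 4, 16, 16, 0, 16, 16, 36; Σd² = 104
ρ = 1 − 6·104/(7·48) = 1 − 624/336 = -0.857

-0.857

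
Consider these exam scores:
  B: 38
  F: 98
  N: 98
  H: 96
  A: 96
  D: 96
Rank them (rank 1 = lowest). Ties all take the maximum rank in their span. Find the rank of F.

6

Sorted (ascending): 38, 96, 96, 96, 98, 98
The 3 values of 96 occupy positions 2–4 → each gets rank 4.
The 2 values of 98 occupy positions 5–6 → each gets rank 6.
F has value 98 → rank 6.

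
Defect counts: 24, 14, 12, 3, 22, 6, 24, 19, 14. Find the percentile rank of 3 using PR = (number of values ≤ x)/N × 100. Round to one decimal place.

11.1

N = 9.
Strictly below 3: 0. Equal to 3: 1.
PR = 1/9 × 100 = 11.1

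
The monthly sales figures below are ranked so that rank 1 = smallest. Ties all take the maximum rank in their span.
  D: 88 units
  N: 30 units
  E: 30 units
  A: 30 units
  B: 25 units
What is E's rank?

Sorted (ascending): 25, 30, 30, 30, 88
The 3 values of 30 occupy positions 2–4 → each gets rank 4.
E has value 30 units → rank 4.

4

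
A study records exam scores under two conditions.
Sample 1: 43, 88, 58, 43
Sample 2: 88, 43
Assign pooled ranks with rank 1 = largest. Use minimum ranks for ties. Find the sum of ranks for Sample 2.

5

Sorted (descending): 88, 88, 58, 43, 43, 43
The 2 values of 88 occupy positions 1–2 → each gets rank 1.
The 3 values of 43 occupy positions 4–6 → each gets rank 4.
Sample 2 values → pooled ranks: 88→1, 43→4
Rank sum = 1 + 4 = 5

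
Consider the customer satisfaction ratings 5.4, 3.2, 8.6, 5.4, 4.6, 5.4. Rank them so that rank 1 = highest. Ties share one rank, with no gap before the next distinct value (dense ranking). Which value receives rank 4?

Sorted (descending): 8.6, 5.4, 5.4, 5.4, 4.6, 3.2
The 3 values of 5.4 share dense rank 2.
Remaining distinct values take the next consecutive integers.
Rank 4 → value 3.2.

3.2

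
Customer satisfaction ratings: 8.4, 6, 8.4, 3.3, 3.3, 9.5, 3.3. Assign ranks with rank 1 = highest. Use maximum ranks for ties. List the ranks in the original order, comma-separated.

3, 4, 3, 7, 7, 1, 7

Sorted (descending): 9.5, 8.4, 8.4, 6, 3.3, 3.3, 3.3
The 2 values of 8.4 occupy positions 2–3 → each gets rank 3.
The 3 values of 3.3 occupy positions 5–7 → each gets rank 7.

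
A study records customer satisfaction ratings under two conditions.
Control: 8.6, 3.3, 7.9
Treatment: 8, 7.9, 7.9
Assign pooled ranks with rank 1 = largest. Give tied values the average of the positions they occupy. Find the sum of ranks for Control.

Sorted (descending): 8.6, 8, 7.9, 7.9, 7.9, 3.3
The 3 values of 7.9 occupy positions 3–5 → average rank 4.
Control values → pooled ranks: 8.6→1, 3.3→6, 7.9→4
Rank sum = 1 + 6 + 4 = 11

11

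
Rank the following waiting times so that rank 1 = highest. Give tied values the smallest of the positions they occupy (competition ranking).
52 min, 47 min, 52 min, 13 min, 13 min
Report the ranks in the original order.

1, 3, 1, 4, 4

Sorted (descending): 52, 52, 47, 13, 13
The 2 values of 52 occupy positions 1–2 → each gets rank 1.
The 2 values of 13 occupy positions 4–5 → each gets rank 4.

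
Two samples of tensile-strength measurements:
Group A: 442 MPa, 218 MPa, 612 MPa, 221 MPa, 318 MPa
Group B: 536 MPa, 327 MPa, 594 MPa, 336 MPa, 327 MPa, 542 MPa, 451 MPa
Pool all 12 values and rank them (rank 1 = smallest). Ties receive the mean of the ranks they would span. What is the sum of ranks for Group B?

53

Sorted (ascending): 218, 221, 318, 327, 327, 336, 442, 451, 536, 542, 594, 612
The 2 values of 327 occupy positions 4–5 → average rank (4+5)/2 = 4.5.
Group B values → pooled ranks: 536→9, 327→4.5, 594→11, 336→6, 327→4.5, 542→10, 451→8
Rank sum = 9 + 4.5 + 11 + 6 + 4.5 + 10 + 8 = 53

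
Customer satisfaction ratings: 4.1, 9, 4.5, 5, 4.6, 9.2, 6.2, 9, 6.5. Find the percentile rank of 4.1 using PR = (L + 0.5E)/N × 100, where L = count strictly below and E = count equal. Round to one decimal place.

5.6

N = 9.
Strictly below 4.1: 0. Equal to 4.1: 1.
PR = (0 + 0.5·1)/9 × 100 = 5.6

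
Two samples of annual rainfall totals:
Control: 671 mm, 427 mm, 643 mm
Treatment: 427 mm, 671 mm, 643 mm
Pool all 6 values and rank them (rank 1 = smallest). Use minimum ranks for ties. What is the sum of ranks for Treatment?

Sorted (ascending): 427, 427, 643, 643, 671, 671
The 2 values of 427 occupy positions 1–2 → each gets rank 1.
The 2 values of 643 occupy positions 3–4 → each gets rank 3.
The 2 values of 671 occupy positions 5–6 → each gets rank 5.
Treatment values → pooled ranks: 427→1, 671→5, 643→3
Rank sum = 1 + 5 + 3 = 9

9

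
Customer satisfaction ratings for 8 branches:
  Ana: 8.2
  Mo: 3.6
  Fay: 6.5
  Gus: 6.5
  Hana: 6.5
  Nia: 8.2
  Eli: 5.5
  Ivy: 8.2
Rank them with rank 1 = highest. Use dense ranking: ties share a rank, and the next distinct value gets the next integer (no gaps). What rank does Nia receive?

1

Sorted (descending): 8.2, 8.2, 8.2, 6.5, 6.5, 6.5, 5.5, 3.6
The 3 values of 8.2 share dense rank 1.
The 3 values of 6.5 share dense rank 2.
Remaining distinct values take the next consecutive integers.
Nia has value 8.2 → rank 1.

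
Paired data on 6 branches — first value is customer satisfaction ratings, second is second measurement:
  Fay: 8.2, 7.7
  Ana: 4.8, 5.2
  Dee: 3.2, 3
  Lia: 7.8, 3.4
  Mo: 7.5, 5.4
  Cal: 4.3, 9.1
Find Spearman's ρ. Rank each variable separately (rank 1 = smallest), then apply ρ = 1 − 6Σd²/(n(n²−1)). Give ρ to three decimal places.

0.257

Ranks of variable 1: 6, 3, 1, 5, 4, 2
Ranks of variable 2: 5, 3, 1, 2, 4, 6
d = r₁ − r₂: 1, 0, 0, 3, 0, -4
d²: 1, 0, 0, 9, 0, 16; Σd² = 26
ρ = 1 − 6·26/(6·35) = 1 − 156/210 = 0.257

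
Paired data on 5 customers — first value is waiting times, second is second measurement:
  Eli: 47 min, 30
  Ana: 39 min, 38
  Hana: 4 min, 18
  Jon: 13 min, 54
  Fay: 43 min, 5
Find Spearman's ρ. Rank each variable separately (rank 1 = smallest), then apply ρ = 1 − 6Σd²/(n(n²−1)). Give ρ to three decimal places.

-0.200

Ranks of variable 1: 5, 3, 1, 2, 4
Ranks of variable 2: 3, 4, 2, 5, 1
d = r₁ − r₂: 2, -1, -1, -3, 3
d²: 4, 1, 1, 9, 9; Σd² = 24
ρ = 1 − 6·24/(5·24) = 1 − 144/120 = -0.200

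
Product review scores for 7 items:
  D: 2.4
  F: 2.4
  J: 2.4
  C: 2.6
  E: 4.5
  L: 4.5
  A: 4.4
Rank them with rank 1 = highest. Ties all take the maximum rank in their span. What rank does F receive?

Sorted (descending): 4.5, 4.5, 4.4, 2.6, 2.4, 2.4, 2.4
The 2 values of 4.5 occupy positions 1–2 → each gets rank 2.
The 3 values of 2.4 occupy positions 5–7 → each gets rank 7.
F has value 2.4 → rank 7.

7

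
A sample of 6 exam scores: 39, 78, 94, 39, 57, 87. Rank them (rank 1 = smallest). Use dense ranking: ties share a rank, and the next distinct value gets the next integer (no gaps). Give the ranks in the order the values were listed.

Sorted (ascending): 39, 39, 57, 78, 87, 94
The 2 values of 39 share dense rank 1.
Remaining distinct values take the next consecutive integers.

1, 3, 5, 1, 2, 4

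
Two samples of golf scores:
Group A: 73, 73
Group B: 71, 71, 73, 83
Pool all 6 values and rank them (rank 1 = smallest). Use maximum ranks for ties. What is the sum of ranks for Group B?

Sorted (ascending): 71, 71, 73, 73, 73, 83
The 2 values of 71 occupy positions 1–2 → each gets rank 2.
The 3 values of 73 occupy positions 3–5 → each gets rank 5.
Group B values → pooled ranks: 71→2, 71→2, 73→5, 83→6
Rank sum = 2 + 2 + 5 + 6 = 15

15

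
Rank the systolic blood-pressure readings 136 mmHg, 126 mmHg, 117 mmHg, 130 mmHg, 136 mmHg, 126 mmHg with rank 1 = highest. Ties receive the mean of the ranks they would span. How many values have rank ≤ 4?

Sorted (descending): 136, 136, 130, 126, 126, 117
The 2 values of 136 occupy positions 1–2 → average rank (1+2)/2 = 1.5.
The 2 values of 126 occupy positions 4–5 → average rank (4+5)/2 = 4.5.
Ranks ≤ 4: {1.5, 1.5, 3} → 3 values.

3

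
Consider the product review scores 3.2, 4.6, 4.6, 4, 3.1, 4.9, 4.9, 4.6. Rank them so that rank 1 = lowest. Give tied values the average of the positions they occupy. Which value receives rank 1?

3.1

Sorted (ascending): 3.1, 3.2, 4, 4.6, 4.6, 4.6, 4.9, 4.9
The 3 values of 4.6 occupy positions 4–6 → average rank 5.
The 2 values of 4.9 occupy positions 7–8 → average rank (7+8)/2 = 7.5.
Rank 1 → value 3.1.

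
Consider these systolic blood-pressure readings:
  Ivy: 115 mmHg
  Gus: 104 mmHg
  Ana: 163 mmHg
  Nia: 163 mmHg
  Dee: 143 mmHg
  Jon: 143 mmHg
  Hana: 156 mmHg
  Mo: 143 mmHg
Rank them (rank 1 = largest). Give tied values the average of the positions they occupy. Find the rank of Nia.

Sorted (descending): 163, 163, 156, 143, 143, 143, 115, 104
The 2 values of 163 occupy positions 1–2 → average rank (1+2)/2 = 1.5.
The 3 values of 143 occupy positions 4–6 → average rank 5.
Nia has value 163 mmHg → rank 1.5.

1.5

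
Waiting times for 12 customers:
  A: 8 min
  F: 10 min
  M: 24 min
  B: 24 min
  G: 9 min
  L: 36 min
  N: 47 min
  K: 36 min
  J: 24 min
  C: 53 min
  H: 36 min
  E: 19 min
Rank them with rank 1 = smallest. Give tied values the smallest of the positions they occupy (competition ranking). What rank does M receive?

5

Sorted (ascending): 8, 9, 10, 19, 24, 24, 24, 36, 36, 36, 47, 53
The 3 values of 24 occupy positions 5–7 → each gets rank 5.
The 3 values of 36 occupy positions 8–10 → each gets rank 8.
M has value 24 min → rank 5.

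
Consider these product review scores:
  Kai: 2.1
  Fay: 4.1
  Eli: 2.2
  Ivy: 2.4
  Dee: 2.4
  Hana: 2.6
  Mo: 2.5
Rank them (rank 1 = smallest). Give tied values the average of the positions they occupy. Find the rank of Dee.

Sorted (ascending): 2.1, 2.2, 2.4, 2.4, 2.5, 2.6, 4.1
The 2 values of 2.4 occupy positions 3–4 → average rank (3+4)/2 = 3.5.
Dee has value 2.4 → rank 3.5.

3.5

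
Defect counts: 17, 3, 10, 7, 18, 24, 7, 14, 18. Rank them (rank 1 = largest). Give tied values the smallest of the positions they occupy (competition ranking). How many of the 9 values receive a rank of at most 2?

Sorted (descending): 24, 18, 18, 17, 14, 10, 7, 7, 3
The 2 values of 18 occupy positions 2–3 → each gets rank 2.
The 2 values of 7 occupy positions 7–8 → each gets rank 7.
Ranks ≤ 2: {1, 2, 2} → 3 values.

3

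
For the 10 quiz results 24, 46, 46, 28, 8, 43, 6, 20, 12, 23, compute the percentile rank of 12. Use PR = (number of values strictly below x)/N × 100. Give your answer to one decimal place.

20.0

N = 10.
Strictly below 12: 2. Equal to 12: 1.
PR = 2/10 × 100 = 20.0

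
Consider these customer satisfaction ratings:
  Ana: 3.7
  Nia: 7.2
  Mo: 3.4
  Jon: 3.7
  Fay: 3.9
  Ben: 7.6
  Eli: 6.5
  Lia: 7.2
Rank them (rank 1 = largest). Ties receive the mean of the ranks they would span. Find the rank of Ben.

1

Sorted (descending): 7.6, 7.2, 7.2, 6.5, 3.9, 3.7, 3.7, 3.4
The 2 values of 7.2 occupy positions 2–3 → average rank (2+3)/2 = 2.5.
The 2 values of 3.7 occupy positions 6–7 → average rank (6+7)/2 = 6.5.
Ben has value 7.6 → rank 1.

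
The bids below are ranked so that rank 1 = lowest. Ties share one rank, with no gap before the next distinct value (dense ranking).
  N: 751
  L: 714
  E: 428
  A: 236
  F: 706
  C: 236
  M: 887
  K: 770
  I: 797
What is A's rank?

1

Sorted (ascending): 236, 236, 428, 706, 714, 751, 770, 797, 887
The 2 values of 236 share dense rank 1.
Remaining distinct values take the next consecutive integers.
A has value 236 → rank 1.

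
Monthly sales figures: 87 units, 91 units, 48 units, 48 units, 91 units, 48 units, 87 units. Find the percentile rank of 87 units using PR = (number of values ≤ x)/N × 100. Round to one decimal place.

71.4

N = 7.
Strictly below 87: 3. Equal to 87: 2.
PR = 5/7 × 100 = 71.4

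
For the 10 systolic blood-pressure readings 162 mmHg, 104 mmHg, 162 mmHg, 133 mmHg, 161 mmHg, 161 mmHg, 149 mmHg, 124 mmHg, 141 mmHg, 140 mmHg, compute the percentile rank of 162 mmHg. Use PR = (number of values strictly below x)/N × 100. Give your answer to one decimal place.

N = 10.
Strictly below 162: 8. Equal to 162: 2.
PR = 8/10 × 100 = 80.0

80.0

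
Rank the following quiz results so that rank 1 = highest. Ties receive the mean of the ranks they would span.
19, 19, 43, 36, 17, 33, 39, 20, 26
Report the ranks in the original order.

Sorted (descending): 43, 39, 36, 33, 26, 20, 19, 19, 17
The 2 values of 19 occupy positions 7–8 → average rank (7+8)/2 = 7.5.

7.5, 7.5, 1, 3, 9, 4, 2, 6, 5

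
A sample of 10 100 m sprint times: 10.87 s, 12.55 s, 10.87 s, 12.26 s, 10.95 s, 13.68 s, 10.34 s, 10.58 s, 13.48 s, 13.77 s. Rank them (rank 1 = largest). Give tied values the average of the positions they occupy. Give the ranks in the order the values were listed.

7.5, 4, 7.5, 5, 6, 2, 10, 9, 3, 1

Sorted (descending): 13.77, 13.68, 13.48, 12.55, 12.26, 10.95, 10.87, 10.87, 10.58, 10.34
The 2 values of 10.87 occupy positions 7–8 → average rank (7+8)/2 = 7.5.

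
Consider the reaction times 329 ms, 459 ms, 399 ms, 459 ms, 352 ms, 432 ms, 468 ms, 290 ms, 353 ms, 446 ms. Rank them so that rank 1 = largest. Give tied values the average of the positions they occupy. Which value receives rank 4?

446

Sorted (descending): 468, 459, 459, 446, 432, 399, 353, 352, 329, 290
The 2 values of 459 occupy positions 2–3 → average rank (2+3)/2 = 2.5.
Rank 4 → value 446.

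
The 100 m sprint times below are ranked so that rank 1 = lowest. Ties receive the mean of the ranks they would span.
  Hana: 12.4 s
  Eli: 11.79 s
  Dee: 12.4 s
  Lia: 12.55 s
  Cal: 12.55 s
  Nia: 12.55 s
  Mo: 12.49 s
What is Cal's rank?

Sorted (ascending): 11.79, 12.4, 12.4, 12.49, 12.55, 12.55, 12.55
The 2 values of 12.4 occupy positions 2–3 → average rank (2+3)/2 = 2.5.
The 3 values of 12.55 occupy positions 5–7 → average rank 6.
Cal has value 12.55 s → rank 6.

6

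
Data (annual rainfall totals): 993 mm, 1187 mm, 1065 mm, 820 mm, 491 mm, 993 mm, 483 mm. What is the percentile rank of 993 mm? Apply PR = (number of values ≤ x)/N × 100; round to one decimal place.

N = 7.
Strictly below 993: 3. Equal to 993: 2.
PR = 5/7 × 100 = 71.4

71.4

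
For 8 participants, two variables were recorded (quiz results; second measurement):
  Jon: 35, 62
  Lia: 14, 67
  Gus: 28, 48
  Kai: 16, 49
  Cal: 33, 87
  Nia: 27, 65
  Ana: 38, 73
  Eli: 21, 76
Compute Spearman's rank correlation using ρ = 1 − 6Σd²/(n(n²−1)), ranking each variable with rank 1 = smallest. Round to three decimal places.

0.143

Ranks of variable 1: 7, 1, 5, 2, 6, 4, 8, 3
Ranks of variable 2: 3, 5, 1, 2, 8, 4, 6, 7
d = r₁ − r₂: 4, -4, 4, 0, -2, 0, 2, -4
d²: 16, 16, 16, 0, 4, 0, 4, 16; Σd² = 72
ρ = 1 − 6·72/(8·63) = 1 − 432/504 = 0.143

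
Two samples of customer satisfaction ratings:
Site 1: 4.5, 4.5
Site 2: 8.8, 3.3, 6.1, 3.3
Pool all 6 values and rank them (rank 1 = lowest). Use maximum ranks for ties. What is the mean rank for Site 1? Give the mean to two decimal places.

Sorted (ascending): 3.3, 3.3, 4.5, 4.5, 6.1, 8.8
The 2 values of 3.3 occupy positions 1–2 → each gets rank 2.
The 2 values of 4.5 occupy positions 3–4 → each gets rank 4.
Site 1 values → pooled ranks: 4.5→4, 4.5→4
Mean rank = (4 + 4) / 2 = 4.00

4.00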